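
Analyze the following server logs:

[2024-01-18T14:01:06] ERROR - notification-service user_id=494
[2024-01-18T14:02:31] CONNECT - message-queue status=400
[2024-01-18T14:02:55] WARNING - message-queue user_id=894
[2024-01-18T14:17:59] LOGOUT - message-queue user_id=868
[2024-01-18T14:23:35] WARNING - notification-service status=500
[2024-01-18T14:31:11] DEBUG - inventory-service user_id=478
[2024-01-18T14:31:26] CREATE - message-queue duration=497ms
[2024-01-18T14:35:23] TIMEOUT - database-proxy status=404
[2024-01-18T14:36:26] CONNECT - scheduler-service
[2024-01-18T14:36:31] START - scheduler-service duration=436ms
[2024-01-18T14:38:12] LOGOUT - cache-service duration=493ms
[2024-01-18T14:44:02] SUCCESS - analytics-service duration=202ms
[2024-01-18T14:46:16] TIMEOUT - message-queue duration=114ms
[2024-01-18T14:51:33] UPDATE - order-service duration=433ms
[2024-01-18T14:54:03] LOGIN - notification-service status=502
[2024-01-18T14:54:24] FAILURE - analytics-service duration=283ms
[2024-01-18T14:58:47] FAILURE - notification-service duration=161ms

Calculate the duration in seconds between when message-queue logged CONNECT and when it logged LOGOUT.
928

To find the time between events:

1. Locate the first CONNECT event for message-queue: 2024-01-18T14:02:31
2. Locate the first LOGOUT event for message-queue: 2024-01-18T14:17:59
3. Calculate the difference: 2024-01-18T14:17:59 - 2024-01-18T14:02:31 = 928 seconds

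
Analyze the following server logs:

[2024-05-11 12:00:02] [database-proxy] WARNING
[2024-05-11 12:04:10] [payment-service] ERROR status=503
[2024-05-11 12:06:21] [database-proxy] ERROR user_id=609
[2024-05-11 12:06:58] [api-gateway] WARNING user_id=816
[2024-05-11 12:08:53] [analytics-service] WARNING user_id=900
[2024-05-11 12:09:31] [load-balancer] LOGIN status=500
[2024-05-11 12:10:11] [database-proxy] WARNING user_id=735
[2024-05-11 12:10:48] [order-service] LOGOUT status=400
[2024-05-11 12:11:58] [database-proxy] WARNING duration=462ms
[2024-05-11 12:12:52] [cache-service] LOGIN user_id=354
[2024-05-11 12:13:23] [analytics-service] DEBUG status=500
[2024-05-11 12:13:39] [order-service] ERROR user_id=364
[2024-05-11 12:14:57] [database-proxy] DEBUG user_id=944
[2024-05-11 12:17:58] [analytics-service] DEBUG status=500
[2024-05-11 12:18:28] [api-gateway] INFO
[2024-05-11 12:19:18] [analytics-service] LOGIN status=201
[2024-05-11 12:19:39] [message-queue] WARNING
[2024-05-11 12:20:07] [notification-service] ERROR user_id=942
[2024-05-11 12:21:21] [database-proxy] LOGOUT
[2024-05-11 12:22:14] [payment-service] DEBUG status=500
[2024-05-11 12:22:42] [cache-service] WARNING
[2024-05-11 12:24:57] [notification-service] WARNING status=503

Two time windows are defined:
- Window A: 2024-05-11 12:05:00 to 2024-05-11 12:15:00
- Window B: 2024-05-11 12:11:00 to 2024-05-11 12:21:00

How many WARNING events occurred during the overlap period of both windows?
1

To find overlap events:

1. Window A: 2024-05-11 12:05:00 to 2024-05-11 12:15:00
2. Window B: 2024-05-11 12:11:00 to 2024-05-11 12:21:00
3. Overlap period: 2024-05-11 12:11:00 to 2024-05-11 12:15:00
4. Count WARNING events in overlap: 1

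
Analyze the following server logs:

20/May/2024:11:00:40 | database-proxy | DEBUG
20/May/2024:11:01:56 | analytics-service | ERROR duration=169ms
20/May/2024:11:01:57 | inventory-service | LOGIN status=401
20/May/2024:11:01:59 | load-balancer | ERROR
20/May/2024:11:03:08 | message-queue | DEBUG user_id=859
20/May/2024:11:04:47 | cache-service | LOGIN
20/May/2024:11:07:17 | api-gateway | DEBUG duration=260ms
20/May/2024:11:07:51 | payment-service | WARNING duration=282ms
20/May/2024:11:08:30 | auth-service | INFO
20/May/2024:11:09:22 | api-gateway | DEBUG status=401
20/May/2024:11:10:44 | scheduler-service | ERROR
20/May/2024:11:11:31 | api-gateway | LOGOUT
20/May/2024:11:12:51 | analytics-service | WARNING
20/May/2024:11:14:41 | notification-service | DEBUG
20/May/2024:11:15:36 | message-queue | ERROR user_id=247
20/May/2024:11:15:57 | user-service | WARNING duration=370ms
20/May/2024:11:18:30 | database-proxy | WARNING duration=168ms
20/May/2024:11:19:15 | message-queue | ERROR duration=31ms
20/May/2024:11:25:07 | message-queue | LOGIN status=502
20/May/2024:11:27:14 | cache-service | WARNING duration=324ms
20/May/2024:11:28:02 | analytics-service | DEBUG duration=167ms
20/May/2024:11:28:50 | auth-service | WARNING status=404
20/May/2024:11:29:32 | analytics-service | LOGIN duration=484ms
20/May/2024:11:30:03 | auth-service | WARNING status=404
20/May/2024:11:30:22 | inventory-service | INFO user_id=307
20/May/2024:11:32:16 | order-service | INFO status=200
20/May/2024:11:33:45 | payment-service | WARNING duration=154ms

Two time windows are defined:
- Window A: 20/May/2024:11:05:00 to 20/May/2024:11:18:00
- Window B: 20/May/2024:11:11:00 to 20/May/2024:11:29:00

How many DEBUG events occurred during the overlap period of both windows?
1

To find overlap events:

1. Window A: 20/May/2024:11:05:00 to 20/May/2024:11:18:00
2. Window B: 20/May/2024:11:11:00 to 20/May/2024:11:29:00
3. Overlap period: 20/May/2024:11:11:00 to 20/May/2024:11:18:00
4. Count DEBUG events in overlap: 1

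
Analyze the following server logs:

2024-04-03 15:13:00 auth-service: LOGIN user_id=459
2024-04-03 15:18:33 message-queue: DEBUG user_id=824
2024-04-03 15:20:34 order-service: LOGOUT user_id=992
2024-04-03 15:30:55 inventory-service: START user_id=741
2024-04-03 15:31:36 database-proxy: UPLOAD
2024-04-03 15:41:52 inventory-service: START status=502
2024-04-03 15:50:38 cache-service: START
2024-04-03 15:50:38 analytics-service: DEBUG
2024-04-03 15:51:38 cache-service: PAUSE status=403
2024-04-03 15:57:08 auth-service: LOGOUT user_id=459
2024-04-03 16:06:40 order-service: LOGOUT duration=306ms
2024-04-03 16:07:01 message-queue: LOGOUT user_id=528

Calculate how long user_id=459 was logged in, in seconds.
2648

To calculate session duration:

1. Find LOGIN event for user_id=459: 2024-04-03 15:13:00
2. Find LOGOUT event for user_id=459: 2024-04-03 15:57:08
3. Session duration: 2024-04-03 15:57:08 - 2024-04-03 15:13:00 = 2648 seconds (44 minutes)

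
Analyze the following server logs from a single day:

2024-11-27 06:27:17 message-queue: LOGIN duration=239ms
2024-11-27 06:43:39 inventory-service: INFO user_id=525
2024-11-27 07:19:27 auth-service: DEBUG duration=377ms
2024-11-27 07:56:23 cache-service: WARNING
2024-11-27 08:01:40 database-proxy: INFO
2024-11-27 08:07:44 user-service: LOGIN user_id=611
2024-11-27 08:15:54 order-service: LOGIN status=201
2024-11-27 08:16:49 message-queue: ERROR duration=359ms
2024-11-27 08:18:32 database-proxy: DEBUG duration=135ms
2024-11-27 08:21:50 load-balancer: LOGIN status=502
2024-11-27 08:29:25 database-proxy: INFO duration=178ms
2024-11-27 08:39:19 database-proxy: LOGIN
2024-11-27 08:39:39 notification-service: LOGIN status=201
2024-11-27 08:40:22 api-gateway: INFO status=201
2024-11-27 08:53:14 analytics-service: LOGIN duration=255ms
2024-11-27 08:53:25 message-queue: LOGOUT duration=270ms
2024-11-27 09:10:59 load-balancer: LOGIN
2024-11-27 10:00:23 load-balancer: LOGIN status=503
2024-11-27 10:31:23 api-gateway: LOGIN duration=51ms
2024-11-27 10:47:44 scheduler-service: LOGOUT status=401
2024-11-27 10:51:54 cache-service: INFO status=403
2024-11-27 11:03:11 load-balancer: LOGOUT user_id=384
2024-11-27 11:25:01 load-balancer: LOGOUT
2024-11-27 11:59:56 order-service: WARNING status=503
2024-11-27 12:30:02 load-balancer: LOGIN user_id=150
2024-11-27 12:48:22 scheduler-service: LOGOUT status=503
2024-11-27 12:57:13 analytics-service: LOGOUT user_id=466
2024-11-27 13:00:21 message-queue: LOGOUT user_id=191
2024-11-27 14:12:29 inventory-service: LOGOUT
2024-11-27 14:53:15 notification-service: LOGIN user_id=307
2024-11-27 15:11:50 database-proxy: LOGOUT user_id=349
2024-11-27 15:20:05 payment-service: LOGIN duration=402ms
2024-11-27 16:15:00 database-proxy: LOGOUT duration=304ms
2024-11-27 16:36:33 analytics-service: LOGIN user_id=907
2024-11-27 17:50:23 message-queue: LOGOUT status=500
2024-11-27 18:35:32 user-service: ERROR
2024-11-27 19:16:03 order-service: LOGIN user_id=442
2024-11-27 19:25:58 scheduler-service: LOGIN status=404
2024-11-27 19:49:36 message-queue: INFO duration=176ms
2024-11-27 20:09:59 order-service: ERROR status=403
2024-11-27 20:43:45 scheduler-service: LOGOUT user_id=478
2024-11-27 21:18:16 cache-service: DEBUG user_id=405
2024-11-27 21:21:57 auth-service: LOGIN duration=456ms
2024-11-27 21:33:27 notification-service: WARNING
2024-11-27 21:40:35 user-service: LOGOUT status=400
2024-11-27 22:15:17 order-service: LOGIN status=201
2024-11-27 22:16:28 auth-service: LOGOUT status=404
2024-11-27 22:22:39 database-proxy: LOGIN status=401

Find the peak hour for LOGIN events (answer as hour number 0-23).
8

To find the peak hour:

1. Group all LOGIN events by hour
2. Count events in each hour
3. Find hour with maximum count
4. Peak hour: 8 (with 6 events)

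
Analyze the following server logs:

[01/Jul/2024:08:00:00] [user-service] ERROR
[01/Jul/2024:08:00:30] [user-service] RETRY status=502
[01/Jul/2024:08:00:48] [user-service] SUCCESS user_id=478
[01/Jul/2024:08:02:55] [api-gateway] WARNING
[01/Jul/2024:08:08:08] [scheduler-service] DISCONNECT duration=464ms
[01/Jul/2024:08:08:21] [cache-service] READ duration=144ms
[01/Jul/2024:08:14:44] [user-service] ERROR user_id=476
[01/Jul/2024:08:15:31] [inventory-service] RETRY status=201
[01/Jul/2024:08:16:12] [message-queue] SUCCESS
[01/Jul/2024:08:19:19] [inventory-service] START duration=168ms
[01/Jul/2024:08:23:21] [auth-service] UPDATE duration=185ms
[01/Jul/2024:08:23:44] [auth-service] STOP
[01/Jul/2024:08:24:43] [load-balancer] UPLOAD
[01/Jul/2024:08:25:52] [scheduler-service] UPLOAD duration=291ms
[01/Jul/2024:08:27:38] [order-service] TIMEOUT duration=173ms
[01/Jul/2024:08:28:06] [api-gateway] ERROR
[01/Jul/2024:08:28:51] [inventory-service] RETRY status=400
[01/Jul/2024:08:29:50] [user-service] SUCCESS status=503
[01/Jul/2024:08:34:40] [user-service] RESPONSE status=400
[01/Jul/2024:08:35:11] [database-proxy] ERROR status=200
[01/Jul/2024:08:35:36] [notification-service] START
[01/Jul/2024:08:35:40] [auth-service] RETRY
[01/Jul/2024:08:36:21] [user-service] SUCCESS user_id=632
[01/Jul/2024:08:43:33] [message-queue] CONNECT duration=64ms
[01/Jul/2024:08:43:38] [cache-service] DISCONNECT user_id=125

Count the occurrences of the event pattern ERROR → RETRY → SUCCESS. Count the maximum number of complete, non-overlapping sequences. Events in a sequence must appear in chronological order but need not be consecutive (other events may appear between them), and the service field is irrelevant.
4

To count sequences:

1. Look for pattern: ERROR → RETRY → SUCCESS
2. Greedily scan the log in chronological order, matching each sequence element in turn (ignoring service)
3. Each time the full pattern completes, increment the count and restart matching from the next event
4. Complete non-overlapping sequences found: 4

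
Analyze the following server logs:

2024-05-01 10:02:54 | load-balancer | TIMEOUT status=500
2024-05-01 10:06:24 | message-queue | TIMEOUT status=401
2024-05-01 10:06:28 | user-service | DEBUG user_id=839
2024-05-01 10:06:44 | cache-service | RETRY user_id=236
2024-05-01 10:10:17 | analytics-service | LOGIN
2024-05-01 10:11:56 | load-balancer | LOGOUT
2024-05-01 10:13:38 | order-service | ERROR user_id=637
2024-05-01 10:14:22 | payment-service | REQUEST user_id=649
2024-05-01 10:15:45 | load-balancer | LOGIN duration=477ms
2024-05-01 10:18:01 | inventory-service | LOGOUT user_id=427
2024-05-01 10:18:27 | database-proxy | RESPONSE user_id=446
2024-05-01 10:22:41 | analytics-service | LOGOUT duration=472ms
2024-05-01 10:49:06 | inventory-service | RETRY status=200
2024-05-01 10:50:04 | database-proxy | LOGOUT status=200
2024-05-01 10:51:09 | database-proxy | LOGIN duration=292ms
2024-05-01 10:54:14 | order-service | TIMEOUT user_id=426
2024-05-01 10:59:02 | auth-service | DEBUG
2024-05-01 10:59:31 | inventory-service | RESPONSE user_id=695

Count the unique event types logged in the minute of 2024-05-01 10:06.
3

To count unique event types:

1. Filter events in the minute starting at 2024-05-01 10:06
2. Extract event types from matching entries
3. Count unique types: 3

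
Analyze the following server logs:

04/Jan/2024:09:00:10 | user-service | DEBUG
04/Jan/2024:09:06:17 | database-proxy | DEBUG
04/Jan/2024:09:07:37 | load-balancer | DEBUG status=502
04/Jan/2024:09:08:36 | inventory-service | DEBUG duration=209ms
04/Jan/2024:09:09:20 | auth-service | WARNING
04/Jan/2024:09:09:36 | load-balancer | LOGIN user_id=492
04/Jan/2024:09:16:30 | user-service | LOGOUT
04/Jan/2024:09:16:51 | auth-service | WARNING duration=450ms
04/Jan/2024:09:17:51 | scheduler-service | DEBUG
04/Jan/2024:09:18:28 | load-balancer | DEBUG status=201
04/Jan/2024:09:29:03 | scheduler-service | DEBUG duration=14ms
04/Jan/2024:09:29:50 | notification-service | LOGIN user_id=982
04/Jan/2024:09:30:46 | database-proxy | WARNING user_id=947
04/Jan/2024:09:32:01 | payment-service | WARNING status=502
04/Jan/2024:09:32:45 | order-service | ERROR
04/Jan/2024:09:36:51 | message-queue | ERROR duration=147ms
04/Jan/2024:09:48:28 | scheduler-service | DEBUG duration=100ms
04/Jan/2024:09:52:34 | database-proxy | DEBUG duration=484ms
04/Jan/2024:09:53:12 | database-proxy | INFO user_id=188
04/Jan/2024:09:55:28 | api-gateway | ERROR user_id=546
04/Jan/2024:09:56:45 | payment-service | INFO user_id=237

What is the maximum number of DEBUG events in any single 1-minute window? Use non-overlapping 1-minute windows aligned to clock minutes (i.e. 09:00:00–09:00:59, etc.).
1

To find the burst window:

1. Divide the log period into non-overlapping 1-minute windows starting at 09:00
2. Count DEBUG events in each window
3. Find the window with maximum count
4. Maximum events in a window: 1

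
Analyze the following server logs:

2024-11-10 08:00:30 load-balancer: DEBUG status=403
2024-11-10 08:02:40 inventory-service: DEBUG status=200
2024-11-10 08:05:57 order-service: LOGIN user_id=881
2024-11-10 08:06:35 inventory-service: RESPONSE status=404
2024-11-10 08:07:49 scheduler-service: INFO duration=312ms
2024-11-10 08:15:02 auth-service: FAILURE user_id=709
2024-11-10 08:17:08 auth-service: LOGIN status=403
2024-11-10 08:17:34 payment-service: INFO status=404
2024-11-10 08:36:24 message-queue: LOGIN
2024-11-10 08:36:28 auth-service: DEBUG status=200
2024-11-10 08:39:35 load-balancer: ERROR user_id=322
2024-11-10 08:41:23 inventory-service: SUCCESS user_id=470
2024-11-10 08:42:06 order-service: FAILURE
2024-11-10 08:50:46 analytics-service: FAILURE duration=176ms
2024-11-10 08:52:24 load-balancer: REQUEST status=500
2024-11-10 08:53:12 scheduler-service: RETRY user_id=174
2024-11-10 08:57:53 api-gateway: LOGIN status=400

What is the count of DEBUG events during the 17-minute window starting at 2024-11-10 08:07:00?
0

To count events in the time window:

1. Window boundaries: 2024-11-10 08:07:00 to 2024-11-10 08:24:00
2. Filter for DEBUG events within this window
3. Count matching events: 0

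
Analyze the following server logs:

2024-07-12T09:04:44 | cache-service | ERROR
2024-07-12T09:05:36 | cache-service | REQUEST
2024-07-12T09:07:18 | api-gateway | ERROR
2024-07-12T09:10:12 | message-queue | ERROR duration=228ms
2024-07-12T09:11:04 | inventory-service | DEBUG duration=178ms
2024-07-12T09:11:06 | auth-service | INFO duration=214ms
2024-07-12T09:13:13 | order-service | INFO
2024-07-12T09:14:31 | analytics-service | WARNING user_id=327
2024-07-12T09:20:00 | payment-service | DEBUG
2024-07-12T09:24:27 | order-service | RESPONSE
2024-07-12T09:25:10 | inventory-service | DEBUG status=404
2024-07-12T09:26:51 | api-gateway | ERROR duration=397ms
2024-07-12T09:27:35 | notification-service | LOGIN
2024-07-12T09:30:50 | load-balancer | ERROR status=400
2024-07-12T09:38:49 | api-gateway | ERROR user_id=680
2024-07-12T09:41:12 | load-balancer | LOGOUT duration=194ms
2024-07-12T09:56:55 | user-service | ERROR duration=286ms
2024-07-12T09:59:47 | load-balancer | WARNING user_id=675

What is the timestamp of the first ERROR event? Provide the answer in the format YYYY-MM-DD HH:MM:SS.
2024-07-12 09:04:44

To find the first event:

1. Filter for all ERROR events
2. Sort by timestamp
3. Select the first one
4. Timestamp: 2024-07-12 09:04:44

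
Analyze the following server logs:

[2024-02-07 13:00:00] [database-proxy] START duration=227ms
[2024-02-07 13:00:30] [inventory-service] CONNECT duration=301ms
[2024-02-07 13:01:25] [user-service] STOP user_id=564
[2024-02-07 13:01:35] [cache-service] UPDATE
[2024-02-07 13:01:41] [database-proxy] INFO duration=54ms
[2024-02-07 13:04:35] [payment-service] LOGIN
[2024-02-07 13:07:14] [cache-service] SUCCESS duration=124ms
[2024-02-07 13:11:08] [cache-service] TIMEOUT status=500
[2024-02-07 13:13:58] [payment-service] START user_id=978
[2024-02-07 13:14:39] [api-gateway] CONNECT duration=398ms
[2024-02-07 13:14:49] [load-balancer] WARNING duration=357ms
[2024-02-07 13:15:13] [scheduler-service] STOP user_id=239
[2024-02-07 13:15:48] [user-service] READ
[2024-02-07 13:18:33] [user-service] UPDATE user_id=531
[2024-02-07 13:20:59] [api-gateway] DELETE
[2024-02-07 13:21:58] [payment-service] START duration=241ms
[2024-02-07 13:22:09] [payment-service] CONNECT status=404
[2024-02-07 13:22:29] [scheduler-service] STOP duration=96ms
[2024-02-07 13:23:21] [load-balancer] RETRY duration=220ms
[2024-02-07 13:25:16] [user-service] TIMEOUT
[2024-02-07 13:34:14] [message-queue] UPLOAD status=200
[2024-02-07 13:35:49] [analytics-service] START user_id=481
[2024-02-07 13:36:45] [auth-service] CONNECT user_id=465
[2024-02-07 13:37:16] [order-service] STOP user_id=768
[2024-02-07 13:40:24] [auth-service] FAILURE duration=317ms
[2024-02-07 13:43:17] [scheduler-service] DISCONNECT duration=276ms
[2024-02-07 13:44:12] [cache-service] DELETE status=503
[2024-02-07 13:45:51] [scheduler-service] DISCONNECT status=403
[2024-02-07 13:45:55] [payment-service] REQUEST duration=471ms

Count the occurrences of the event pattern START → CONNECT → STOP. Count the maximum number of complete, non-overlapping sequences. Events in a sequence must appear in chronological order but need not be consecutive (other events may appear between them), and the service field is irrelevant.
4

To count sequences:

1. Look for pattern: START → CONNECT → STOP
2. Greedily scan the log in chronological order, matching each sequence element in turn (ignoring service)
3. Each time the full pattern completes, increment the count and restart matching from the next event
4. Complete non-overlapping sequences found: 4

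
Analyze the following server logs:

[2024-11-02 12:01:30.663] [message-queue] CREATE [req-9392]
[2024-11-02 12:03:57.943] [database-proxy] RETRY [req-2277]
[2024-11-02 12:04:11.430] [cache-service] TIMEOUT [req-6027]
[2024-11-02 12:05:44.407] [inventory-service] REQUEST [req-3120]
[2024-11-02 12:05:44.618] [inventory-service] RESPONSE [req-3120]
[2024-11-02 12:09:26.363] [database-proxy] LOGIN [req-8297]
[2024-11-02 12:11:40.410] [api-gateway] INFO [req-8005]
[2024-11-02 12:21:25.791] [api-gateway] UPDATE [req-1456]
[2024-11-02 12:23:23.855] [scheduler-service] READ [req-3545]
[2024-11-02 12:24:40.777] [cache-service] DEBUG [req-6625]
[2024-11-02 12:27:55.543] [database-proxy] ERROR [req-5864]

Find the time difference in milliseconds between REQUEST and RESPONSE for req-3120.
211

To calculate latency:

1. Find REQUEST with id req-3120: 2024-11-02 12:05:44.407
2. Find RESPONSE with id req-3120: 2024-11-02 12:05:44.618
3. Latency: 2024-11-02 12:05:44.618 - 2024-11-02 12:05:44.407 = 211ms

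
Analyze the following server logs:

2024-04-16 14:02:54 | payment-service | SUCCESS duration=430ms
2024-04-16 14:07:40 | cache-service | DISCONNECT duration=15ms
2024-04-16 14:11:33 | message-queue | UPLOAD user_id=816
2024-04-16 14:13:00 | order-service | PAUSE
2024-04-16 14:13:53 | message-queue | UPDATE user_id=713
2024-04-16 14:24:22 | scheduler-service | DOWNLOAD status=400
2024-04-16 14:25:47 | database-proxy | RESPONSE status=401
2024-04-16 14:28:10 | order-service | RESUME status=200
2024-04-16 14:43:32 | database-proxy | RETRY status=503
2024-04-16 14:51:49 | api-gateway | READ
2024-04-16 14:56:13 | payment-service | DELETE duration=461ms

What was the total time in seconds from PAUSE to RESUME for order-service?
910

To calculate state duration:

1. Find PAUSE event for order-service: 2024-04-16 14:13:00
2. Find RESUME event for order-service: 2024-04-16 14:28:10
3. Calculate duration: 2024-04-16 14:28:10 - 2024-04-16 14:13:00 = 910 seconds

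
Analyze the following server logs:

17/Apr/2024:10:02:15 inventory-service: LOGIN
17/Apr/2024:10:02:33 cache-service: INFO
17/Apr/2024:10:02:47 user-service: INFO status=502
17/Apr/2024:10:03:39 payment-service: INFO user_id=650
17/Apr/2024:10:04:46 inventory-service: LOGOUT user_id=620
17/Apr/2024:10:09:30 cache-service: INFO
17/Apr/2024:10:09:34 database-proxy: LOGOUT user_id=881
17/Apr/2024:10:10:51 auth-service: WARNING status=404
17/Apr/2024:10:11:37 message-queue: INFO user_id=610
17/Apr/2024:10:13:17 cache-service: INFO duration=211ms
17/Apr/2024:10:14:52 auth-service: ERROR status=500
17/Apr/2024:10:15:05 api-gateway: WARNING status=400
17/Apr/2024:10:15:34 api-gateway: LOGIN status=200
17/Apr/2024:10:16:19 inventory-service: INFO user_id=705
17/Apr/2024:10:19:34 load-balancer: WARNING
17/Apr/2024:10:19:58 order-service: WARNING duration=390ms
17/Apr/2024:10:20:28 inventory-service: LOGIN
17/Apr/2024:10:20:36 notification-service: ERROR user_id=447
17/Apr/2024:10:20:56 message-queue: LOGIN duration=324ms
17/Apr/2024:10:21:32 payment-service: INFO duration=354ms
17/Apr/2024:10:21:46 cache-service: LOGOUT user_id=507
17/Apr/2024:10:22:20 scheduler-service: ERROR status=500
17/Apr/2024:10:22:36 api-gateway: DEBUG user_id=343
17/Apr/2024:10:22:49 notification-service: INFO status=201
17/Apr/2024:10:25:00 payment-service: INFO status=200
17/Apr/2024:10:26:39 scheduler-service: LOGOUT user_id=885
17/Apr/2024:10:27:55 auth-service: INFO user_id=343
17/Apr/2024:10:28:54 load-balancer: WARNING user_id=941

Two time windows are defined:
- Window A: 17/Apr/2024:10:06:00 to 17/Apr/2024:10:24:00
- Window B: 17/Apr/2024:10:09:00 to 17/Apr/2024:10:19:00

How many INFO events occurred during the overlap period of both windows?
4

To find overlap events:

1. Window A: 17/Apr/2024:10:06:00 to 17/Apr/2024:10:24:00
2. Window B: 17/Apr/2024:10:09:00 to 17/Apr/2024:10:19:00
3. Overlap period: 17/Apr/2024:10:09:00 to 17/Apr/2024:10:19:00
4. Count INFO events in overlap: 4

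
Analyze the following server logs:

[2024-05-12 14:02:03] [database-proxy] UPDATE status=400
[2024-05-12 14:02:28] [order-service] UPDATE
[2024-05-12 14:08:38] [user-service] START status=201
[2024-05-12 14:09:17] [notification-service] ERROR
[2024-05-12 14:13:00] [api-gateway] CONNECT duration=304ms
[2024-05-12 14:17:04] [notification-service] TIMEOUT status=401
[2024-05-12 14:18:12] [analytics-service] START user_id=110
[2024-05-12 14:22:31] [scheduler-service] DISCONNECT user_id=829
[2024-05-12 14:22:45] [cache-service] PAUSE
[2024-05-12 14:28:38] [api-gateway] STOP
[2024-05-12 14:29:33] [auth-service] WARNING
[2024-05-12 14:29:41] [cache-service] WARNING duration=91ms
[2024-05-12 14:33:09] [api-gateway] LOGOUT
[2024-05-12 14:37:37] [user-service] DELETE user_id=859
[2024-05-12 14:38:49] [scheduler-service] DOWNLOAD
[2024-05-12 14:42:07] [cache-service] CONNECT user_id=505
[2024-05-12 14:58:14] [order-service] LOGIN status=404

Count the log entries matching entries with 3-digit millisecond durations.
1

To find matching entries:

1. Pattern to match: entries with 3-digit millisecond durations
2. Scan each log entry for the pattern
3. Count matches: 1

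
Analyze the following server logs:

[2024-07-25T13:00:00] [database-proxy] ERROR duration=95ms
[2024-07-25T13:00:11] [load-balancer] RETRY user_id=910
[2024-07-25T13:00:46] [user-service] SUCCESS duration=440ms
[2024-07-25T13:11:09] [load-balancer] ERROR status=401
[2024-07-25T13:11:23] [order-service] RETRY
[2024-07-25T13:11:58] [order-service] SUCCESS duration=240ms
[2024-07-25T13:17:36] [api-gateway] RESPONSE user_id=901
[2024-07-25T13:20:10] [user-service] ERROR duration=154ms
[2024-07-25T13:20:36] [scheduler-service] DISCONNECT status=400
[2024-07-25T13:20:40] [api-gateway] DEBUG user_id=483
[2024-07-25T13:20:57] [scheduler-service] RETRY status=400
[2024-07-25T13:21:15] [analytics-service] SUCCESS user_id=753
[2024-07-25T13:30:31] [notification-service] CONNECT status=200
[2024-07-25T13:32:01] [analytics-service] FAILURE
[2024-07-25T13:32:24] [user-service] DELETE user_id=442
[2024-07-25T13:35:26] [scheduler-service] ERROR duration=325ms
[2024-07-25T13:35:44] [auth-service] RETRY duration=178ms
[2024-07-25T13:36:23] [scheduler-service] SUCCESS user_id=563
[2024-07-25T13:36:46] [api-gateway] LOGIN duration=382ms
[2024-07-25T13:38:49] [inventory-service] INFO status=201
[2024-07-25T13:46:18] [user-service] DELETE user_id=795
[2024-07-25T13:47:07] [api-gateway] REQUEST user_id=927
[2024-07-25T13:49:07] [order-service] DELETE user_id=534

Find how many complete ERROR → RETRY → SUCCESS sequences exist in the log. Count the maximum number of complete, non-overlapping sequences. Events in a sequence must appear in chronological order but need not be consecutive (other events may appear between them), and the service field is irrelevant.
4

To count sequences:

1. Look for pattern: ERROR → RETRY → SUCCESS
2. Greedily scan the log in chronological order, matching each sequence element in turn (ignoring service)
3. Each time the full pattern completes, increment the count and restart matching from the next event
4. Complete non-overlapping sequences found: 4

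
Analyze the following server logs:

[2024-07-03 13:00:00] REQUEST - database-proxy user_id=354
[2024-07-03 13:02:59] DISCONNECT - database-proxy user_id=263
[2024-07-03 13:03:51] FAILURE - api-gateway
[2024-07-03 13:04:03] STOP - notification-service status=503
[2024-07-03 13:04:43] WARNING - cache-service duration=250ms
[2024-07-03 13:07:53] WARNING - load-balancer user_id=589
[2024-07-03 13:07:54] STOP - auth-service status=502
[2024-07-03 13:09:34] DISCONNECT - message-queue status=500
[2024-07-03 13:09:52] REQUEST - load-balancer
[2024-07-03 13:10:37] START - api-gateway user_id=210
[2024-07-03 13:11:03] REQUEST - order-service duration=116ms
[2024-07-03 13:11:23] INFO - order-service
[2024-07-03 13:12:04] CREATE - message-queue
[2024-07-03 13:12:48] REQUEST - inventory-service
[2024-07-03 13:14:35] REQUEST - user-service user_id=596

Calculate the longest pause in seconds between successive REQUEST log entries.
592

To find the longest gap:

1. Extract all REQUEST events in chronological order
2. Calculate time differences between consecutive events
3. Find the maximum difference
4. Longest gap: 592 seconds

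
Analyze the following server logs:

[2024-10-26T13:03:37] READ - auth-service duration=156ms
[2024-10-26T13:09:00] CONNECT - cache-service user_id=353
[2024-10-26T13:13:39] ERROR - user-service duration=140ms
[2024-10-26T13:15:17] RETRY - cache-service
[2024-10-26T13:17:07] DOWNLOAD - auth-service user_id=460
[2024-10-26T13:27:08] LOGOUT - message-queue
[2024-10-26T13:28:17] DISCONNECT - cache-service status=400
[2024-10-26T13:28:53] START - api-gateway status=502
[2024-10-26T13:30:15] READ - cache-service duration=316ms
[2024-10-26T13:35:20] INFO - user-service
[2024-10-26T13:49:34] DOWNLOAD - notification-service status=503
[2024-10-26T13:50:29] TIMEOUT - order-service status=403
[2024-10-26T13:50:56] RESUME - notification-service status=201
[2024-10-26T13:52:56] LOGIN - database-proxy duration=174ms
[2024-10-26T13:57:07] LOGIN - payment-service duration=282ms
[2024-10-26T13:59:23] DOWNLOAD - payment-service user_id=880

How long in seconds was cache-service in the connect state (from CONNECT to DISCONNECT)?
1157

To calculate state duration:

1. Find CONNECT event for cache-service: 2024-10-26T13:09:00
2. Find DISCONNECT event for cache-service: 2024-10-26T13:28:17
3. Calculate duration: 2024-10-26T13:28:17 - 2024-10-26T13:09:00 = 1157 seconds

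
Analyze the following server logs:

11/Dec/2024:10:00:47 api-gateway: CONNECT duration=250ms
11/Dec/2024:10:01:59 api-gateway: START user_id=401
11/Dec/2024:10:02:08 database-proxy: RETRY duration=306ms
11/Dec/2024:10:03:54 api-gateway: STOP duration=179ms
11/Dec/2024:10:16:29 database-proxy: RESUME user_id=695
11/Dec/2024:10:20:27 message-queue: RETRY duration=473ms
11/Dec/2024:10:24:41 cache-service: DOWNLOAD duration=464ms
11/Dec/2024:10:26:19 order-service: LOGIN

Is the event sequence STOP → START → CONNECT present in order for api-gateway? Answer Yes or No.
No

To verify sequence order:

1. Find all events in sequence STOP → START → CONNECT for api-gateway
2. Extract their timestamps
3. Check if timestamps are in ascending order
4. Result: No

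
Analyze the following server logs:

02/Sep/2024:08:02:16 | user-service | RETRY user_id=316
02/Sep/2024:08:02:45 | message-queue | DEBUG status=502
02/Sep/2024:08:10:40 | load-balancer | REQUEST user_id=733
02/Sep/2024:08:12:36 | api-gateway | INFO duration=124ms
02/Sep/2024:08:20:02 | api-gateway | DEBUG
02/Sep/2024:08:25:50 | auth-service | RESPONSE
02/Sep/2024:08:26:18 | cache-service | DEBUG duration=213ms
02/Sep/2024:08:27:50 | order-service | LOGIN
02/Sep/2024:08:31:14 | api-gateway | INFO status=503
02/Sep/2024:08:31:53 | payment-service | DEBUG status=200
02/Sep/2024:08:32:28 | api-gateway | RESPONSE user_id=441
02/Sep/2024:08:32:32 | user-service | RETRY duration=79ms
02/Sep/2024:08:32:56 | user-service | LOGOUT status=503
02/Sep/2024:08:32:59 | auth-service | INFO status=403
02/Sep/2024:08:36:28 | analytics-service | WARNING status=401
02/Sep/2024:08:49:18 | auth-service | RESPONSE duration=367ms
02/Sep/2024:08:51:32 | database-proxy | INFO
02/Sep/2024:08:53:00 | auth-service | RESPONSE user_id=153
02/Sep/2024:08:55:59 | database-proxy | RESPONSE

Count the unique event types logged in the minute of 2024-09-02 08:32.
4

To count unique event types:

1. Filter events in the minute starting at 2024-09-02 08:32
2. Extract event types from matching entries
3. Count unique types: 4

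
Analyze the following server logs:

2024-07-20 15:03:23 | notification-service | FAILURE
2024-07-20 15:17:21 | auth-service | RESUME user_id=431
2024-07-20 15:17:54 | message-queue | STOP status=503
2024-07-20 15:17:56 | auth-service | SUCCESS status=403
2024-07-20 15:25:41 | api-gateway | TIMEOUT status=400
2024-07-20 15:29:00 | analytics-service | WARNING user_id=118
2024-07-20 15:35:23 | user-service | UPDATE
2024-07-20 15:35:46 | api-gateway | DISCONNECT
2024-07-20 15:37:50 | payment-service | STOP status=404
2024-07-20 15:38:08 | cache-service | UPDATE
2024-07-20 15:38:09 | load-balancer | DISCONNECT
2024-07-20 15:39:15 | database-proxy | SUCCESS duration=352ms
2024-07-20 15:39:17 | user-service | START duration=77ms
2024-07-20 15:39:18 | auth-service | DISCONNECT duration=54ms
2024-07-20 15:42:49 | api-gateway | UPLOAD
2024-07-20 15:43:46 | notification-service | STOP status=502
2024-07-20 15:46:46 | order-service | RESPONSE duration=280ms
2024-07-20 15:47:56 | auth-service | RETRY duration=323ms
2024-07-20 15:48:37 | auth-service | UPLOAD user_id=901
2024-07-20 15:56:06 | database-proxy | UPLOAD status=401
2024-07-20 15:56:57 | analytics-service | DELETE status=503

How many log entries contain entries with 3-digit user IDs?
3

To find matching entries:

1. Pattern to match: entries with 3-digit user IDs
2. Scan each log entry for the pattern
3. Count matches: 3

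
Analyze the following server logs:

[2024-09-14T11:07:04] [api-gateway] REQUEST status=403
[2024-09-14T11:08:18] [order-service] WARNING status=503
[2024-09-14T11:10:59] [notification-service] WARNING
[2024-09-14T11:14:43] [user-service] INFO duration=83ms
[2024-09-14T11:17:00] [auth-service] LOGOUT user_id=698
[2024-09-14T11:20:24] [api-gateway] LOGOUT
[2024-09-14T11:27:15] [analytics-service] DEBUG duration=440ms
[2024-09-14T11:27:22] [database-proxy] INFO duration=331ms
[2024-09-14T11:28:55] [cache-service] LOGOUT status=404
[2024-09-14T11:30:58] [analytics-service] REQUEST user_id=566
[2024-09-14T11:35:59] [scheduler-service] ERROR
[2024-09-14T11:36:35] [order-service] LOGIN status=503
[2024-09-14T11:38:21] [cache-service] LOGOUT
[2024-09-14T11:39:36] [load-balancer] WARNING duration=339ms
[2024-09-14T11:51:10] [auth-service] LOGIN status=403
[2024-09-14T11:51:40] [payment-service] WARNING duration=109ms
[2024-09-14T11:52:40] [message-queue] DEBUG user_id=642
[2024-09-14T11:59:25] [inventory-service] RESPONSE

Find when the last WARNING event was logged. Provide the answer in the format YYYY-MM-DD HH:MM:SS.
2024-09-14 11:51:40

To find the last event:

1. Filter for all WARNING events
2. Sort by timestamp
3. Select the last one
4. Timestamp: 2024-09-14 11:51:40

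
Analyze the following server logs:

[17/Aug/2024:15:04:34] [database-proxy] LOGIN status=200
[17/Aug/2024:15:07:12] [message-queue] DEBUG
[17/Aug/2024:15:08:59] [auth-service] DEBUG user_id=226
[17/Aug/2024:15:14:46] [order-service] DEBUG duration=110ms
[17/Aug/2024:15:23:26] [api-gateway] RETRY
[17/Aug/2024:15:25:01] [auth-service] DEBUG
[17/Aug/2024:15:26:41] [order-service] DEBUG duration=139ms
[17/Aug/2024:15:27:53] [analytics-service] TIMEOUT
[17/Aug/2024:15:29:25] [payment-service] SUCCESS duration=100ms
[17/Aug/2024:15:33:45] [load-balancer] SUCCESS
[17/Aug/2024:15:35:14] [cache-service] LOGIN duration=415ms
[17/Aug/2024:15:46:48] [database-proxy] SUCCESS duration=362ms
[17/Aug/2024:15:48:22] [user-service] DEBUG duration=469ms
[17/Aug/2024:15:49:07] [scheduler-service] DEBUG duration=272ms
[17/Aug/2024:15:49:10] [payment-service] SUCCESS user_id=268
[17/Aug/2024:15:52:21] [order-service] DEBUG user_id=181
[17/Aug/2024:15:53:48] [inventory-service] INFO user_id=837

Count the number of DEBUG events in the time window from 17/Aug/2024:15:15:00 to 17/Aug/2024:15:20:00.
0

To count events in the time window:

1. Window boundaries: 17/Aug/2024:15:15:00 to 17/Aug/2024:15:20:00
2. Filter for DEBUG events within this window
3. Count matching events: 0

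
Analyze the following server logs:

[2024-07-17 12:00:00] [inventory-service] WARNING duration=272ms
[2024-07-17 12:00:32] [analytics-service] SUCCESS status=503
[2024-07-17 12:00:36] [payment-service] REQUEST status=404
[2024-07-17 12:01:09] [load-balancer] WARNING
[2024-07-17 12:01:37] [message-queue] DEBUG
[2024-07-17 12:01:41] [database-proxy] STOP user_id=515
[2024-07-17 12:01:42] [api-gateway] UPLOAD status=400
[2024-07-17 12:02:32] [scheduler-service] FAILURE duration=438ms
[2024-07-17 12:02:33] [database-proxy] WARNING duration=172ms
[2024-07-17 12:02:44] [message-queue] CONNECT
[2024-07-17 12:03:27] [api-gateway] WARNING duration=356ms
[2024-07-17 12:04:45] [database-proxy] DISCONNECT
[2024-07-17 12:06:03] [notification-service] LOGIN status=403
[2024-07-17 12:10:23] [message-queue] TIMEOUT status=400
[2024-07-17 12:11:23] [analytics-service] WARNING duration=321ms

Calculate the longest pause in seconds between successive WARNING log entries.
476

To find the longest gap:

1. Extract all WARNING events in chronological order
2. Calculate time differences between consecutive events
3. Find the maximum difference
4. Longest gap: 476 seconds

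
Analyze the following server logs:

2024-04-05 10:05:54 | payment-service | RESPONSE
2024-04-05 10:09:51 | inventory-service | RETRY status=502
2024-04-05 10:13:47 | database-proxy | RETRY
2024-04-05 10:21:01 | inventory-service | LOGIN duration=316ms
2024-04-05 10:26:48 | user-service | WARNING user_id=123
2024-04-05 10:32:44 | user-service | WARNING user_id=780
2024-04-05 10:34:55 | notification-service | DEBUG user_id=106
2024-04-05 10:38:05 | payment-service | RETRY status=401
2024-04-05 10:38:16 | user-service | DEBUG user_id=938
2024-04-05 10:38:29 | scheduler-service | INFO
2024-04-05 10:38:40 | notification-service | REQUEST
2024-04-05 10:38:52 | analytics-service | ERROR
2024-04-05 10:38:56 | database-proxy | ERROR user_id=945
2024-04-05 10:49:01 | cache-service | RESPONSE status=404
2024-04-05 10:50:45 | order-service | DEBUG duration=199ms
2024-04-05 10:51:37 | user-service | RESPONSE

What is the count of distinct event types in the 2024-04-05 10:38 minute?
5

To count unique event types:

1. Filter events in the minute starting at 2024-04-05 10:38
2. Extract event types from matching entries
3. Count unique types: 5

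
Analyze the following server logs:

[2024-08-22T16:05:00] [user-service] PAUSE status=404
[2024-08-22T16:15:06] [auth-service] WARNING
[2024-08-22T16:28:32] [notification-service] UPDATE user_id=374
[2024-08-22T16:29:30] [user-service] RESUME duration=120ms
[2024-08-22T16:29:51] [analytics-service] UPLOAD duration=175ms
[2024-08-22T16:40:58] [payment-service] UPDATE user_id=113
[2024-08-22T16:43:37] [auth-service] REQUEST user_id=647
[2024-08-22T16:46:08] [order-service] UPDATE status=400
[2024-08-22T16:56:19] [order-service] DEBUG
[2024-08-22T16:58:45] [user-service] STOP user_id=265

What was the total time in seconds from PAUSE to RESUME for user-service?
1470

To calculate state duration:

1. Find PAUSE event for user-service: 2024-08-22T16:05:00
2. Find RESUME event for user-service: 2024-08-22T16:29:30
3. Calculate duration: 2024-08-22T16:29:30 - 2024-08-22T16:05:00 = 1470 seconds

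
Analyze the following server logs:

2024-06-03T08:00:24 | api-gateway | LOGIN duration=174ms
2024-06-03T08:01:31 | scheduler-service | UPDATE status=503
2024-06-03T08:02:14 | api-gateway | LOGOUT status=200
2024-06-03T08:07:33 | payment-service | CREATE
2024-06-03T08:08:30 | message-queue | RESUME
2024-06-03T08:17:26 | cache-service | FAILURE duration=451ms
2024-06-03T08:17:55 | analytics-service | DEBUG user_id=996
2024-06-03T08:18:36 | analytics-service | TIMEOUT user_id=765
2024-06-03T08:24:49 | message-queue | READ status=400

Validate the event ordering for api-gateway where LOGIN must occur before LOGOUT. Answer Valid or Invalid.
Valid

To validate ordering:

1. Required order: LOGIN → LOGOUT
2. Rule: LOGIN must occur before LOGOUT
3. Check actual order of events for api-gateway
4. Result: Valid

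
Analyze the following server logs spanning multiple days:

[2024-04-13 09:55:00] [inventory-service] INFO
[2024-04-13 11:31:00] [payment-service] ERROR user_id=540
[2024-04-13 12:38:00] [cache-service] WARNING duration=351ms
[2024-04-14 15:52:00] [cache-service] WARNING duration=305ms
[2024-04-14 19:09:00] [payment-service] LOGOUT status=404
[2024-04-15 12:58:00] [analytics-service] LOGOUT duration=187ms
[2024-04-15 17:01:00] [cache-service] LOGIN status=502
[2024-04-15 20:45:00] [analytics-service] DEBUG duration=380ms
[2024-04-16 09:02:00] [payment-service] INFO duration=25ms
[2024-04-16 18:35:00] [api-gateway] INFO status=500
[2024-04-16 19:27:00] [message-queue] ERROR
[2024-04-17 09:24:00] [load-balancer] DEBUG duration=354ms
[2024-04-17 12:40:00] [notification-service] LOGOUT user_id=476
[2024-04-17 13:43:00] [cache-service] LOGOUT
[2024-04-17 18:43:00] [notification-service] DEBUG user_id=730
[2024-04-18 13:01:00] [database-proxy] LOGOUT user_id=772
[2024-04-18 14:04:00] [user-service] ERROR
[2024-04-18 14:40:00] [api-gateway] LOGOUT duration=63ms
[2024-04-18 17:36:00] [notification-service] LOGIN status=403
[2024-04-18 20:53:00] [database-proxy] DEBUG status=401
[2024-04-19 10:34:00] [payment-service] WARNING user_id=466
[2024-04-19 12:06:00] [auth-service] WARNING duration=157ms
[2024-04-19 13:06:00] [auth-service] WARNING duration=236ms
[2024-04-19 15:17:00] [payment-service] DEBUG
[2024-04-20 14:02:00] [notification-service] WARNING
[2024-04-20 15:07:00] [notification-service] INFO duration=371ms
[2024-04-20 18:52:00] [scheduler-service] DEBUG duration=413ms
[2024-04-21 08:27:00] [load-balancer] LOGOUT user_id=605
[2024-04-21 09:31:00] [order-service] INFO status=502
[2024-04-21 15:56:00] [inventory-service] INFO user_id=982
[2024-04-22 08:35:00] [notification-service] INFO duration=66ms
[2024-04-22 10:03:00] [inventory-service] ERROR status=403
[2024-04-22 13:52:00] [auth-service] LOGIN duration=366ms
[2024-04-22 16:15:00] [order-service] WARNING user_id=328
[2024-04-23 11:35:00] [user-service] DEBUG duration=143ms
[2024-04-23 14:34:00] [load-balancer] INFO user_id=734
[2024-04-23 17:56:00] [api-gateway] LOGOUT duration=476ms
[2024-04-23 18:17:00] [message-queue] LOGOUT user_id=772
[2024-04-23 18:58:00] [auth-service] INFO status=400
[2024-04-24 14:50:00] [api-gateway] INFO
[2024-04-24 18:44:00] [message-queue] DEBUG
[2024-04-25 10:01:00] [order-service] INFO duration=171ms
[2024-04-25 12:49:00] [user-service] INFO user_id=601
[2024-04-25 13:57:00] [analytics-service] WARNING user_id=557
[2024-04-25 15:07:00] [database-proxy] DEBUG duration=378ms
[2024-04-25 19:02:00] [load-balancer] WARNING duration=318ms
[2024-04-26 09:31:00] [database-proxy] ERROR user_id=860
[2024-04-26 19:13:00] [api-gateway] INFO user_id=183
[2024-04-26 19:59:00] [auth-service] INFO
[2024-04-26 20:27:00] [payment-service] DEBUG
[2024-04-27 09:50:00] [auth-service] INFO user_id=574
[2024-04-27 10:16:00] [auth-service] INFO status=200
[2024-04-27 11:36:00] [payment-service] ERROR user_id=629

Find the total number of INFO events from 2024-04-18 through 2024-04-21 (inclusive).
3

To filter by date range:

1. Date range: 2024-04-18 through 2024-04-21, both dates inclusive
2. Filter for INFO events whose date falls in this range
3. Count matching events: 3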